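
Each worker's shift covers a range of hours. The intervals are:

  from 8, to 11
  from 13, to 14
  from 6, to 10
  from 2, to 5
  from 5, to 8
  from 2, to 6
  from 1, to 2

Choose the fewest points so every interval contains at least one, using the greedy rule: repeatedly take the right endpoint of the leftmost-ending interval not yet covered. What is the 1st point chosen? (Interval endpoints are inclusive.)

Process intervals by earliest right end; each time one isn't hit yet, stab at its right endpoint.
By right end: [1,2]  [2,5]  [2,6]  [5,8]  [6,10]  [8,11]  [13,14]
[1,2] uncovered → point at 2; [5,8] uncovered → point at 8; [13,14] uncovered → point at 14.
Points: 2, 8, 14 (3 total).

2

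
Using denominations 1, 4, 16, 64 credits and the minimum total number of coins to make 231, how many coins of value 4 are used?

1

Use the largest denomination that fits, subtract, and repeat.
231 − 3×64→39 − 2×16→7 − 1×4→3 − 3×1→0
Count of 4: 1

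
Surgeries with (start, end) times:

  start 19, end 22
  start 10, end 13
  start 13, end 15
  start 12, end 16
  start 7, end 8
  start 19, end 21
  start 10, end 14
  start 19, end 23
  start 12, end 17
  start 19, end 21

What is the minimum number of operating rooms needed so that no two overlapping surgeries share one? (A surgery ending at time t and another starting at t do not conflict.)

4

Count concurrent intervals with a sweep; the peak is the room count.
Events (time:±→running): 7:+→1 8:-→0 10:+→1 10:+→2 12:+→3 12:+→4 … peak 4.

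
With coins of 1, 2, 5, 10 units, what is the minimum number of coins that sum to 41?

5

41 = 4×10 + 1×1
Total coins = 4 + 1 = 5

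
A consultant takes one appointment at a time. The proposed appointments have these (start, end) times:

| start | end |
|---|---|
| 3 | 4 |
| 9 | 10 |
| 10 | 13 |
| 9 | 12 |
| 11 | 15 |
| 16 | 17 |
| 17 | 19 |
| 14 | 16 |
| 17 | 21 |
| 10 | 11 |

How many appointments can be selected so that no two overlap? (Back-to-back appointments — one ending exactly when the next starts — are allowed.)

6

Sort by end time and greedily take each interval whose start is ≥ the last chosen end.
By end time: (3,4), (9,10), (10,11), (9,12), (10,13), (11,15), (14,16), (16,17), (17,19), (17,21).
Pick (3,4); next start ≥ 4 → (9,10); next start ≥ 10 → (10,11); next start ≥ 11 → (11,15); next start ≥ 15 → (16,17); next start ≥ 17 → (17,19).
Selected 6 appointments.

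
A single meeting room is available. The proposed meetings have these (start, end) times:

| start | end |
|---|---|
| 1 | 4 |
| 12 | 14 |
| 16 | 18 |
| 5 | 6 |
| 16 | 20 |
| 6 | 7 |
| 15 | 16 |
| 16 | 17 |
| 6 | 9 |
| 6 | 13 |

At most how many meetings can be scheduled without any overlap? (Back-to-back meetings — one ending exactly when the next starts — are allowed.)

By end time: (1,4), (5,6), (6,7), (6,9), (6,13), (12,14), (15,16), (16,17), (16,18), (16,20).
Pick (1,4); next start ≥ 4 → (5,6); next start ≥ 6 → (6,7); next start ≥ 7 → (12,14); next start ≥ 14 → (15,16); next start ≥ 16 → (16,17).
Selected 6 meetings.

6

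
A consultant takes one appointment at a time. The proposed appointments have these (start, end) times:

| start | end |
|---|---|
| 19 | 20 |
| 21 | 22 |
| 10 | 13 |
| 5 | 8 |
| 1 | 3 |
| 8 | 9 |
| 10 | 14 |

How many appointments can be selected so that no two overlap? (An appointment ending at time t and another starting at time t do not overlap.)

6

Order by finish time; keep every interval that doesn't clash with the previous kept one.
Sorted by end: (1,3)  (5,8)  (8,9)  (10,13)  (10,14)  (19,20)  (21,22)
take (1,3); take (5,8); take (8,9); take (10,13); take (19,20); take (21,22).
Selected 6 appointments.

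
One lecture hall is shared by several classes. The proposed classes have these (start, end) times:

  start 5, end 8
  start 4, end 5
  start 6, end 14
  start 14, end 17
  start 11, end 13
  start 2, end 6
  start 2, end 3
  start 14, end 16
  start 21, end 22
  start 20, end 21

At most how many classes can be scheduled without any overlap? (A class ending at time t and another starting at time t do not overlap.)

Sort by end time and greedily take each interval whose start is ≥ the last chosen end.
Sorted by end: (2,3)  (4,5)  (2,6)  (5,8)  (11,13)  (6,14)  (14,16)  (14,17)  (20,21)  (21,22)
take (2,3); take (4,5); take (5,8); take (11,13); take (14,16); take (20,21); take (21,22).
Selected 7 classes.

7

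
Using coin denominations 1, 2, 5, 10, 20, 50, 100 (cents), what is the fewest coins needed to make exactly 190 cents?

4

Greedy: take as many of the largest coin as possible, then repeat with the remainder.
190 − 1×100→90 − 1×50→40 − 2×20→0
Total coins = 1 + 1 + 2 = 4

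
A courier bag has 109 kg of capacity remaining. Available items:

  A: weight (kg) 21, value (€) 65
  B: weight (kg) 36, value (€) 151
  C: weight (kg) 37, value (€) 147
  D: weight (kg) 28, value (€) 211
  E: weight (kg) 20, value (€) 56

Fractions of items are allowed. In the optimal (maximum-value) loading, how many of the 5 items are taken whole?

3

Order: D (211/28=7.54) > B (151/36=4.19) > C (147/37=3.97) > A (65/21=3.10) > E (56/20=2.80)
Fill: take D (28 @ 211) → take B (36 @ 151) → take C (37 @ 147) → take 8/21 of A → 24.76; 109/109 used.
3 item(s) taken whole; one partial (take 8/21 of A).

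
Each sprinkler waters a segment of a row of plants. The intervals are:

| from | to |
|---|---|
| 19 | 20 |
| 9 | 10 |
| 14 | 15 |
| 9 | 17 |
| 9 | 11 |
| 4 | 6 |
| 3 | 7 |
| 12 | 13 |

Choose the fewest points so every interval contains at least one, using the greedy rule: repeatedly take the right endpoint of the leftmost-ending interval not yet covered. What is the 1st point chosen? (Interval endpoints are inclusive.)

By right end: [4,6]  [3,7]  [9,10]  [9,11]  [12,13]  [14,15]  [9,17]  [19,20]
[4,6] uncovered → point at 6; [9,10] uncovered → point at 10; [12,13] uncovered → point at 13; [14,15] uncovered → point at 15; [19,20] uncovered → point at 20.
Points: 6, 10, 13, 15, 20 (5 total).

6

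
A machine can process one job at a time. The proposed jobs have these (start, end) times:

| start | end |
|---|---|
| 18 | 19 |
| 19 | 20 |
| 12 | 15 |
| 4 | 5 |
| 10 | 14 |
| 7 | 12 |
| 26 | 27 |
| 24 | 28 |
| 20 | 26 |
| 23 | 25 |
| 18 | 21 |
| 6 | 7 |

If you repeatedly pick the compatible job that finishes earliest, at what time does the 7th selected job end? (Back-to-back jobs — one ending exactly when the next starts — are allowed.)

25

Order by finish time; keep every interval that doesn't clash with the previous kept one.
Sorted by end: (4,5)  (6,7)  (7,12)  (10,14)  (12,15)  (18,19)  (19,20)  (18,21)  (23,25)  (20,26)  (26,27)  (24,28)
take (4,5); take (6,7); take (7,12); take (12,15); take (18,19); take (19,20); take (23,25); take (26,27); skip (24,28).
Selected: (4,5) (6,7) (7,12) (12,15) (18,19) (19,20) (23,25) (26,27)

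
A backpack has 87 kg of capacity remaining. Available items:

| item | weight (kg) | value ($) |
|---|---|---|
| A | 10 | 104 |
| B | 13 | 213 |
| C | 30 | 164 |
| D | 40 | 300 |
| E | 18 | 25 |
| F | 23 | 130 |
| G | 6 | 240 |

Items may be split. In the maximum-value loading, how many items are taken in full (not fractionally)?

4

Sort by value per unit weight and fill in that order.
Order: G (240/6=40.00) > B (213/13=16.38) > A (104/10=10.40) > D (300/40=7.50) > F (130/23=5.65) > C (164/30=5.47) > E (25/18=1.39)
Fill: take G (6 @ 240) → take B (13 @ 213) → take A (10 @ 104) → take D (40 @ 300) → take 18/23 of F → 101.74; 87/87 used.
4 item(s) taken whole; one partial (take 18/23 of F).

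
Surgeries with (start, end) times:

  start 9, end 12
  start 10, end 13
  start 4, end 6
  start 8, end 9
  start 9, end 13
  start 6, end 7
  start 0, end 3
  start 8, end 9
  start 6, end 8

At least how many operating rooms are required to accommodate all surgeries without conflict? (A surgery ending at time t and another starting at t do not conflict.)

3

The answer is the maximum number of intervals overlapping at any instant.
Events (time:±→running): 0:+→1 3:-→0 4:+→1 6:-→0 6:+→1 6:+→2 7:-→1 8:-→0 8:+→1 8:+→2 9:-→1 9:-→0 9:+→1 9:+→2 10:+→3 … peak 3.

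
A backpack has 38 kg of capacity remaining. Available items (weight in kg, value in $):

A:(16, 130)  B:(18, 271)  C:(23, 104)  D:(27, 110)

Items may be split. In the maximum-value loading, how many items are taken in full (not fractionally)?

Order: B (271/18=15.06) > A (130/16=8.12) > C (104/23=4.52) > D (110/27=4.07)
Fill: take B (18 @ 271) → take A (16 @ 130) → take 4/23 of C → 18.09; 38/38 used.
2 item(s) taken whole; one partial (take 4/23 of C).

2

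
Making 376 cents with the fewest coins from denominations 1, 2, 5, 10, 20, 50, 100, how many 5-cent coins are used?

Use the largest denomination that fits, subtract, and repeat.
376 − 3×100→76 − 1×50→26 − 1×20→6 − 1×5→1 − 1×1→0
Count of 5: 1

1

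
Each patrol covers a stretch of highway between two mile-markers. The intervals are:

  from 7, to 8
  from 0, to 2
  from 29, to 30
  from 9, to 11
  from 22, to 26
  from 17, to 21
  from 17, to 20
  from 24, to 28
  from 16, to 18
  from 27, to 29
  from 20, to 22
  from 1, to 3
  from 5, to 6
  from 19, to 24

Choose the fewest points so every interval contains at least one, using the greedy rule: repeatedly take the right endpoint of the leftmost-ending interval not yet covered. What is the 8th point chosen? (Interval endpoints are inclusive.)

30

Process intervals by earliest right end; each time one isn't hit yet, stab at its right endpoint.
By right end: [0,2]  [1,3]  [5,6]  [7,8]  [9,11]  [16,18]  [17,20]  [17,21]  [20,22]  [19,24]  [22,26]  [24,28]  [27,29]  [29,30]
[0,2] uncovered → point at 2; [5,6] uncovered → point at 6; [7,8] uncovered → point at 8; [9,11] uncovered → point at 11; [16,18] uncovered → point at 18; [20,22] uncovered → point at 22; [24,28] uncovered → point at 28; [29,30] uncovered → point at 30.
Points: 2, 6, 8, 11, 18, 22, 28, 30 (8 total).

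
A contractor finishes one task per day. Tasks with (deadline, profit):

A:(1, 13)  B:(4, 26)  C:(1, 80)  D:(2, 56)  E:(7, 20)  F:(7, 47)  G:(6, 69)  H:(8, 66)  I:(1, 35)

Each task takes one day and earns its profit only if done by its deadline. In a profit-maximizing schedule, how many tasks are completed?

Sort by profit descending; place each in the latest free slot ≤ its deadline.
By profit: C(d1,80), G(d6,69), H(d8,66), D(d2,56), F(d7,47), I(d1,35), B(d4,26), E(d7,20), A(d1,13)
C→slot 1; G→slot 6; H→slot 8; D→slot 2; F→slot 7; I skipped; B→slot 4; E→slot 5; A skipped.
7 of 9 scheduled.

7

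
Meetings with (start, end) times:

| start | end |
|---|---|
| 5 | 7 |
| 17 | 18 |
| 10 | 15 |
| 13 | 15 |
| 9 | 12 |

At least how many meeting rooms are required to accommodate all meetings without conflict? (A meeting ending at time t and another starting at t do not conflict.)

2

Count concurrent intervals with a sweep; the peak is the room count.
starts: [5, 9, 10, 13, 17]
ends:   [7, 12, 15, 15, 18]
s5→1 e7→0 s9→1 s10→2  — peak 2.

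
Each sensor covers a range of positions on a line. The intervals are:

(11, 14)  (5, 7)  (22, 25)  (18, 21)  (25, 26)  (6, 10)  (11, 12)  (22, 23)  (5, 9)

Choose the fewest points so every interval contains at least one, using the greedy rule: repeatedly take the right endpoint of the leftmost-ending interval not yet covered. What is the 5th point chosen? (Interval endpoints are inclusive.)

Process intervals by earliest right end; each time one isn't hit yet, stab at its right endpoint.
By right end: [5,7]  [5,9]  [6,10]  [11,12]  [11,14]  [18,21]  [22,23]  [22,25]  [25,26]
[5,7] uncovered → point at 7; [11,12] uncovered → point at 12; [18,21] uncovered → point at 21; [22,23] uncovered → point at 23; [25,26] uncovered → point at 26.
Points: 7, 12, 21, 23, 26 (5 total).

26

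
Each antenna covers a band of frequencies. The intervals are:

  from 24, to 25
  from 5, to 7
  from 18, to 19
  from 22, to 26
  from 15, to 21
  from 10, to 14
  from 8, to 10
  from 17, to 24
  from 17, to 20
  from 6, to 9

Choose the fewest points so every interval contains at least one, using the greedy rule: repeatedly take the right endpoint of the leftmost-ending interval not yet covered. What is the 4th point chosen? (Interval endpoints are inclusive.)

25

By right end: [5,7]  [6,9]  [8,10]  [10,14]  [18,19]  [17,20]  [15,21]  [17,24]  [24,25]  [22,26]
[5,7] uncovered → point at 7; [8,10] uncovered → point at 10; [18,19] uncovered → point at 19; [24,25] uncovered → point at 25.
Points: 7, 10, 19, 25 (4 total).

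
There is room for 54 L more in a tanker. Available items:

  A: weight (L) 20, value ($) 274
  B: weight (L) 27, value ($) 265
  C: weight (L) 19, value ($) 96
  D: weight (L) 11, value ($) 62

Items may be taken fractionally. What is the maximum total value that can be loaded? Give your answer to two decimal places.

Greedy by value/weight ratio, highest first.
Order: A (274/20=13.70) > B (265/27=9.81) > D (62/11=5.64) > C (96/19=5.05)
Fill: take A (20 @ 274) → take B (27 @ 265) → take 7/11 of D → 39.45; 54/54 used.
Total value = 578.45

578.45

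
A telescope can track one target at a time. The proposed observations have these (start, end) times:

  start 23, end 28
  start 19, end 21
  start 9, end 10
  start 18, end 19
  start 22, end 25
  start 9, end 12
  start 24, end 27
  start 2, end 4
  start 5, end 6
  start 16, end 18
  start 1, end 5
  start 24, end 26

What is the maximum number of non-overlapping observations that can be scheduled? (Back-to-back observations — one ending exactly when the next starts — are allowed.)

Greedy by earliest finish: after sorting by end time, pick each interval compatible with the last pick.
Sorted by end: (2,4)  (1,5)  (5,6)  (9,10)  (9,12)  (16,18)  (18,19)  (19,21)  (22,25)  (24,26)  (24,27)  (23,28)
take (2,4); take (5,6); take (9,10); skip (9,12); take (16,18); take (18,19); take (19,21); take (22,25); skip (24,26); skip (23,28).
Selected 7 observations.

7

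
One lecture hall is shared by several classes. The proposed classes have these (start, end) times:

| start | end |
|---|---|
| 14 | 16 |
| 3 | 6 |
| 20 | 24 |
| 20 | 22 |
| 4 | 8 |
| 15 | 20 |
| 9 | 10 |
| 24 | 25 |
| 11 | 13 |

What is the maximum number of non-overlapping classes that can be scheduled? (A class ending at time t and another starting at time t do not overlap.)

Order by finish time; keep every interval that doesn't clash with the previous kept one.
Sorted by end: (3,6)  (4,8)  (9,10)  (11,13)  (14,16)  (15,20)  (20,22)  (20,24)  (24,25)
take (3,6); take (9,10); take (11,13); take (14,16); take (20,22); skip (20,24); take (24,25).
Selected 6 classes.

6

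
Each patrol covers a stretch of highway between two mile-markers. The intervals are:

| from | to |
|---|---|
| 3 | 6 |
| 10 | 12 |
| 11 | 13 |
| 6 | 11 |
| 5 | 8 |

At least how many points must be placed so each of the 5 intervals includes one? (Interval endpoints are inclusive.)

Sort by right endpoint; whenever an interval is uncovered, place a point at its right end.
By right end: [3,6]  [5,8]  [6,11]  [10,12]  [11,13]
[3,6] uncovered → point at 6; [10,12] uncovered → point at 12.
Points: 6, 12 (2 total).

2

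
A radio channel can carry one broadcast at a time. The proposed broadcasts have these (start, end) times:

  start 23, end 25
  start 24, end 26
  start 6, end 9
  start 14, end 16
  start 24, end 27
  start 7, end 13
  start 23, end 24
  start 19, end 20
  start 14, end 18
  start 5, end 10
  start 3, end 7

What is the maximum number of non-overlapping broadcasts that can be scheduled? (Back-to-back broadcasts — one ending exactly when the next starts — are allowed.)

Greedy by earliest finish: after sorting by end time, pick each interval compatible with the last pick.
Sorted by end: (3,7)  (6,9)  (5,10)  (7,13)  (14,16)  (14,18)  (19,20)  (23,24)  (23,25)  (24,26)  (24,27)
take (3,7); skip (5,10); take (7,13); take (14,16); take (19,20); take (23,24); skip (23,25); take (24,26); skip (24,27).
Selected 6 broadcasts.

6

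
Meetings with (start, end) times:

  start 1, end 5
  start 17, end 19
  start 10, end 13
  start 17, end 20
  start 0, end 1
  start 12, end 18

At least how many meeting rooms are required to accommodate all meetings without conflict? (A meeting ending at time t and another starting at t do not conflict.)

3

Count concurrent intervals with a sweep; the peak is the room count.
starts: [0, 1, 10, 12, 17, 17]
ends:   [1, 5, 13, 18, 19, 20]
s0→1 e1→0 s1→1 e5→0 s10→1 s12→2 e13→1 s17→2 s17→3  — peak 3.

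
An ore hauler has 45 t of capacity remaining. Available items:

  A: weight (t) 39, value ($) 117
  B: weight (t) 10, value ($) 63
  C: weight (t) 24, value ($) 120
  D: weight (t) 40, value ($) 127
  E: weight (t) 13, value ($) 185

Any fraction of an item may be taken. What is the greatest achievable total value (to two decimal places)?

358.00

Greedy by value/weight ratio, highest first.
Ratios (sorted): E 14.23, B 6.30, C 5.00, D 3.17, A 3.00
take E (13 @ 185); take B (10 @ 63); take 22/24 of C → 110.00. Capacity used 45/45.
Total value = 358.00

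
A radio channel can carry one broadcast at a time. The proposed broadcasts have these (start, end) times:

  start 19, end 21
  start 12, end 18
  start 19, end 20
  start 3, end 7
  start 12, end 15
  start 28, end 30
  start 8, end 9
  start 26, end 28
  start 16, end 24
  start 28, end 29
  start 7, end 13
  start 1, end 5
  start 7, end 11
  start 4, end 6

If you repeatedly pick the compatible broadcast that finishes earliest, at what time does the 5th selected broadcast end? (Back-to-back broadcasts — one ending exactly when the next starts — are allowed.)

Order by finish time; keep every interval that doesn't clash with the previous kept one.
Sorted by end: (1,5)  (4,6)  (3,7)  (8,9)  (7,11)  (7,13)  (12,15)  (12,18)  (19,20)  (19,21)  (16,24)  (26,28)  (28,29)  (28,30)
take (1,5); skip (3,7); take (8,9); skip (7,11); take (12,15); take (19,20); skip (19,21); take (26,28); take (28,29).
Selected: (1,5) (8,9) (12,15) (19,20) (26,28) (28,29)

28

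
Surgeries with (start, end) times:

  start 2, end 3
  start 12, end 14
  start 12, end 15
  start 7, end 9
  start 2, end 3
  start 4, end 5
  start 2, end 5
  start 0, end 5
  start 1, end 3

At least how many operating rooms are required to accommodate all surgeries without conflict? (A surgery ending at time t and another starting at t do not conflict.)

Count concurrent intervals with a sweep; the peak is the room count.
Events (time:±→running): 0:+→1 1:+→2 2:+→3 2:+→4 2:+→5 … peak 5.

5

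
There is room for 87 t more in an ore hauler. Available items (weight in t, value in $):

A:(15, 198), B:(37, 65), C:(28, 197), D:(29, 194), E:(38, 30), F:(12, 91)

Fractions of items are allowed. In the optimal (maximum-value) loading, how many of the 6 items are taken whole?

Greedy by value/weight ratio, highest first.
Order: A (198/15=13.20) > F (91/12=7.58) > C (197/28=7.04) > D (194/29=6.69) > B (65/37=1.76) > E (30/38=0.79)
Fill: take A (15 @ 198) → take F (12 @ 91) → take C (28 @ 197) → take D (29 @ 194) → take 3/37 of B → 5.27; 87/87 used.
4 item(s) taken whole; one partial (take 3/37 of B).

4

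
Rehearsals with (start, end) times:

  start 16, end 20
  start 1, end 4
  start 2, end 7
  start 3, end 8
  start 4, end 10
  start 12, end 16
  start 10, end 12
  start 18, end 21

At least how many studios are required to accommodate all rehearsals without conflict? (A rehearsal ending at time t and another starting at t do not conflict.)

3

The answer is the maximum number of intervals overlapping at any instant.
Events (time:±→running): 1:+→1 2:+→2 3:+→3 … peak 3.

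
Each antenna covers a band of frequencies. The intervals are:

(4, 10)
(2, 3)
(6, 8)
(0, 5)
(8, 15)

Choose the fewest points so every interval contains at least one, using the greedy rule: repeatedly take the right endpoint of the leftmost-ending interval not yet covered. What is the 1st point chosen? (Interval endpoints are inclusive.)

3

Sorted: [2,3] [0,5] [6,8] [4,10] [8,15]
{[2,3],[0,5]} hit by 3; {[6,8],[4,10],[8,15]} hit by 8.
Points: 3, 8 (2 total).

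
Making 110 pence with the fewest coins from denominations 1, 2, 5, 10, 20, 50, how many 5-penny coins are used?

0

Greedy: take as many of the largest coin as possible, then repeat with the remainder.
110 − 2×50→10 − 1×10→0
Count of 5: 0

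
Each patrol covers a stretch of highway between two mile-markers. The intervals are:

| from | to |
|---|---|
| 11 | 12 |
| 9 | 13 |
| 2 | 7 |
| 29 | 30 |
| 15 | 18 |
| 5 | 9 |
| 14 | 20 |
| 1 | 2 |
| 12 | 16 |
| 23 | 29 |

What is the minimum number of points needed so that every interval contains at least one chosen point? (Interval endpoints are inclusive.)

5

Sort by right endpoint; whenever an interval is uncovered, place a point at its right end.
Sorted: [1,2] [2,7] [5,9] [11,12] [9,13] [12,16] [15,18] [14,20] [23,29] [29,30]
{[1,2],[2,7]} hit by 2; {[5,9]} hit by 9; {[11,12],[9,13],[12,16]} hit by 12; {[15,18],[14,20]} hit by 18; {[23,29],[29,30]} hit by 29.
Points: 2, 9, 12, 18, 29 (5 total).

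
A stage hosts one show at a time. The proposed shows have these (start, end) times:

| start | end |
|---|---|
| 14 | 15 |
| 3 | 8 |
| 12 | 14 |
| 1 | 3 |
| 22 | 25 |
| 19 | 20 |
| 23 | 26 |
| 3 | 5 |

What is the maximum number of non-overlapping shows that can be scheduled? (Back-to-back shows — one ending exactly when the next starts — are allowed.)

6

Order by finish time; keep every interval that doesn't clash with the previous kept one.
By end time: (1,3), (3,5), (3,8), (12,14), (14,15), (19,20), (22,25), (23,26).
Pick (1,3); next start ≥ 3 → (3,5); next start ≥ 5 → (12,14); next start ≥ 14 → (14,15); next start ≥ 15 → (19,20); next start ≥ 20 → (22,25).
Selected 6 shows.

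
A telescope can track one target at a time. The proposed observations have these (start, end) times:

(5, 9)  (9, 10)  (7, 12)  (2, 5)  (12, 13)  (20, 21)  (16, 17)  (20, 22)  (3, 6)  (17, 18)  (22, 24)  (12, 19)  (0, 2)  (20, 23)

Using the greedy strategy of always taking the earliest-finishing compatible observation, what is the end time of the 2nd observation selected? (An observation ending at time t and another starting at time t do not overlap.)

5

Greedy by earliest finish: after sorting by end time, pick each interval compatible with the last pick.
Sorted by end: (0,2)  (2,5)  (3,6)  (5,9)  (9,10)  (7,12)  (12,13)  (16,17)  (17,18)  (12,19)  (20,21)  (20,22)  (20,23)  (22,24)
take (0,2); take (2,5); take (5,9); take (9,10); take (12,13); take (16,17); take (17,18); take (20,21); skip (20,23); take (22,24).
Selected: (0,2) (2,5) (5,9) (9,10) (12,13) (16,17) (17,18) (20,21) (22,24)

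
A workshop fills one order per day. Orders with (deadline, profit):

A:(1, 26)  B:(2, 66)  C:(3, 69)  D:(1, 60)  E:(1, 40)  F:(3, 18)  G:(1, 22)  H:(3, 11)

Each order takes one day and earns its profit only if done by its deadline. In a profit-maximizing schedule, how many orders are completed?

3

Sort by profit descending; place each in the latest free slot ≤ its deadline.
By profit: C(d3,69), B(d2,66), D(d1,60), E(d1,40), A(d1,26), G(d1,22), F(d3,18), H(d3,11)
C→slot 3; B→slot 2; D→slot 1; E skipped; A skipped; G skipped; F skipped; H skipped.
3 of 8 scheduled.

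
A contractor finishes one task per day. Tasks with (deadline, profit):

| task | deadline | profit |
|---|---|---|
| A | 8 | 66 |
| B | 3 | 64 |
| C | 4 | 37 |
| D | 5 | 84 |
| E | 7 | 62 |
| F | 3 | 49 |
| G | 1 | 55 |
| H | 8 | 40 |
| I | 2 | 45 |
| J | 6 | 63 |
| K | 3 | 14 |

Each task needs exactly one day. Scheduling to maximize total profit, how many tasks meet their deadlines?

Profit order: D=84 A=66 B=64 J=63 E=62 G=55 F=49 I=45 H=40 C=37 K=14
Assign: D→slot 5, A→slot 8, B→slot 3, J→slot 6, E→slot 7, G→slot 1, F→slot 2, I skipped, H→slot 4, C skipped, K skipped.
Slots: [1:G] [2:F] [3:B] [4:H] [5:D] [6:J] [7:E] [8:A]
8 of 11 scheduled.

8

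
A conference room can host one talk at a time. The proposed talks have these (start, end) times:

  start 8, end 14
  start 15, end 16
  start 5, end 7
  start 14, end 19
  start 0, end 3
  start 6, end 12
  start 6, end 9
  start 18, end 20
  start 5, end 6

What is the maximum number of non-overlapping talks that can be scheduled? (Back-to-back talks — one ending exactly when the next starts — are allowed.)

Greedy by earliest finish: after sorting by end time, pick each interval compatible with the last pick.
Sorted by end: (0,3)  (5,6)  (5,7)  (6,9)  (6,12)  (8,14)  (15,16)  (14,19)  (18,20)
take (0,3); take (5,6); take (6,9); skip (6,12); take (15,16); take (18,20).
Selected 5 talks.

5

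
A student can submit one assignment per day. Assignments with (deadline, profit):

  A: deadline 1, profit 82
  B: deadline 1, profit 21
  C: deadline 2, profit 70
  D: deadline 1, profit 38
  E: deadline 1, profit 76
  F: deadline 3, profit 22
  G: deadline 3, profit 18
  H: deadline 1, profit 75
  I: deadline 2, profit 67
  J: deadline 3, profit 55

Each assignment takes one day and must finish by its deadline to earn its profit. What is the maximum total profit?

Sort by profit descending; place each in the latest free slot ≤ its deadline.
By profit: A(d1,82), E(d1,76), H(d1,75), C(d2,70), I(d2,67), J(d3,55), D(d1,38), F(d3,22), B(d1,21), G(d3,18)
A→slot 1; E skipped; H skipped; C→slot 2; I skipped; J→slot 3; D skipped; F skipped; B skipped; G skipped.
Profit = 82 + 70 + 55 = 207

207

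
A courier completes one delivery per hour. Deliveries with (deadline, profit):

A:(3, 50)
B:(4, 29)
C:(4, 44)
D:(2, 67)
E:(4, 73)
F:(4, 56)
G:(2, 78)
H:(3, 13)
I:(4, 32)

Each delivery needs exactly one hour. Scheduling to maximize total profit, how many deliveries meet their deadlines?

4

Take jobs in profit order; each goes to the latest open slot no later than its deadline.
Profit order: G=78 E=73 D=67 F=56 A=50 C=44 I=32 B=29 H=13
Assign: G→slot 2, E→slot 4, D→slot 1, F→slot 3, A skipped, C skipped, I skipped, B skipped, H skipped.
Slots: [1:D] [2:G] [3:F] [4:E]
4 of 9 scheduled.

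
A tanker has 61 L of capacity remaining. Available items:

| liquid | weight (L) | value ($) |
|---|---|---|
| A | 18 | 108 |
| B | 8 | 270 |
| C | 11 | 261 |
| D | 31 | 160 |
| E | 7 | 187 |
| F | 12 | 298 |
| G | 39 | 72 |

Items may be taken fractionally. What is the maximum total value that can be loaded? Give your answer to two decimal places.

Ratios (sorted): B 33.75, E 26.71, F 24.83, C 23.73, A 6.00, D 5.16, G 1.85
take B (8 @ 270); take E (7 @ 187); take F (12 @ 298); take C (11 @ 261); take A (18 @ 108); take 5/31 of D → 25.81. Capacity used 61/61.
Total value = 1149.81

1149.81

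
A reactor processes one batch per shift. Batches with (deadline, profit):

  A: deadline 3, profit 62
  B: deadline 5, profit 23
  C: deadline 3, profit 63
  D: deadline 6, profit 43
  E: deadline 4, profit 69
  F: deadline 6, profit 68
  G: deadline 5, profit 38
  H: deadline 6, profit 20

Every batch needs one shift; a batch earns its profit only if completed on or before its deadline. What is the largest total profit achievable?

343

By profit: E(d4,69), F(d6,68), C(d3,63), A(d3,62), D(d6,43), G(d5,38), B(d5,23), H(d6,20)
E→slot 4; F→slot 6; C→slot 3; A→slot 2; D→slot 5; G→slot 1; B skipped; H skipped.
Profit = 38 + 62 + 63 + 69 + 43 + 68 = 343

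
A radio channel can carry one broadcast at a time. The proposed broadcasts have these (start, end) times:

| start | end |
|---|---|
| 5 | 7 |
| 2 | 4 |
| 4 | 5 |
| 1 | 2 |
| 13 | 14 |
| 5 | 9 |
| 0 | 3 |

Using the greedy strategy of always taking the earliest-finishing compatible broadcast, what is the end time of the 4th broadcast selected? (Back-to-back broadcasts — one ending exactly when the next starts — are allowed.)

7

Sort by end time and greedily take each interval whose start is ≥ the last chosen end.
Sorted by end: (1,2)  (0,3)  (2,4)  (4,5)  (5,7)  (5,9)  (13,14)
take (1,2); take (2,4); take (4,5); take (5,7); skip (5,9); take (13,14).
Selected: (1,2) (2,4) (4,5) (5,7) (13,14)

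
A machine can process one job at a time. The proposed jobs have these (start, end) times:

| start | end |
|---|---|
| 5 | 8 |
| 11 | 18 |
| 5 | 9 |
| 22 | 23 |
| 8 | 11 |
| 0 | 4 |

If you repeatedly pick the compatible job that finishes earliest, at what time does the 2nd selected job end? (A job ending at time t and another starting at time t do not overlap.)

8

Sorted by end: (0,4)  (5,8)  (5,9)  (8,11)  (11,18)  (22,23)
take (0,4); take (5,8); take (8,11); take (11,18); take (22,23).
Selected: (0,4) (5,8) (8,11) (11,18) (22,23)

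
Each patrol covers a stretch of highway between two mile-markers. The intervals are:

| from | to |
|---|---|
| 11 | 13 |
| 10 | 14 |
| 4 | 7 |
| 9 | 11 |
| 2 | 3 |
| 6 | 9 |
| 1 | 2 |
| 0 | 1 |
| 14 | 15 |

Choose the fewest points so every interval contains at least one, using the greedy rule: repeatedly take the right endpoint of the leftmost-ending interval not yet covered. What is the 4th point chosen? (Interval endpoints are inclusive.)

11

By right end: [0,1]  [1,2]  [2,3]  [4,7]  [6,9]  [9,11]  [11,13]  [10,14]  [14,15]
[0,1] uncovered → point at 1; [2,3] uncovered → point at 3; [4,7] uncovered → point at 7; [9,11] uncovered → point at 11; [14,15] uncovered → point at 15.
Points: 1, 3, 7, 11, 15 (5 total).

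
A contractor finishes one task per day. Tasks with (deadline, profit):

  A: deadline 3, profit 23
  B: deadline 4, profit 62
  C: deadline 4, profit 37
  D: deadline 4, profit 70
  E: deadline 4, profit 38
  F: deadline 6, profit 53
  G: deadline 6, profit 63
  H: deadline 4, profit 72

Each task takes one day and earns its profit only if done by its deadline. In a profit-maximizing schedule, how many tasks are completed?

6

Sort by profit descending; place each in the latest free slot ≤ its deadline.
By profit: H(d4,72), D(d4,70), G(d6,63), B(d4,62), F(d6,53), E(d4,38), C(d4,37), A(d3,23)
H→slot 4; D→slot 3; G→slot 6; B→slot 2; F→slot 5; E→slot 1; C skipped; A skipped.
6 of 8 scheduled.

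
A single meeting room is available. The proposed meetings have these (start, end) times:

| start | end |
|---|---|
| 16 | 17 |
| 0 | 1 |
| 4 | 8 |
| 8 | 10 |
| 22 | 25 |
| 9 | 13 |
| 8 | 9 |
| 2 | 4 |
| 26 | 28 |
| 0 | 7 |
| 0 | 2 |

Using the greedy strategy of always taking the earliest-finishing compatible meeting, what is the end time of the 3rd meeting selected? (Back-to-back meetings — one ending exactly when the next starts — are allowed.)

8

Sorted by end: (0,1)  (0,2)  (2,4)  (0,7)  (4,8)  (8,9)  (8,10)  (9,13)  (16,17)  (22,25)  (26,28)
take (0,1); take (2,4); skip (0,7); take (4,8); take (8,9); skip (8,10); take (9,13); take (16,17); take (22,25); take (26,28).
Selected: (0,1) (2,4) (4,8) (8,9) (9,13) (16,17) (22,25) (26,28)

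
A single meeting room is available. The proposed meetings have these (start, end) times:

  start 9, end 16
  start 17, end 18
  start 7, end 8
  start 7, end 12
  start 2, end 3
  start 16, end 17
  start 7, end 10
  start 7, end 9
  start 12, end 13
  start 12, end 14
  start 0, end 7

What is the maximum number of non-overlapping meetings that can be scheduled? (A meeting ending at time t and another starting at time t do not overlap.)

5

Sorted by end: (2,3)  (0,7)  (7,8)  (7,9)  (7,10)  (7,12)  (12,13)  (12,14)  (9,16)  (16,17)  (17,18)
take (2,3); skip (0,7); take (7,8); skip (7,12); take (12,13); take (16,17); take (17,18).
Selected 5 meetings.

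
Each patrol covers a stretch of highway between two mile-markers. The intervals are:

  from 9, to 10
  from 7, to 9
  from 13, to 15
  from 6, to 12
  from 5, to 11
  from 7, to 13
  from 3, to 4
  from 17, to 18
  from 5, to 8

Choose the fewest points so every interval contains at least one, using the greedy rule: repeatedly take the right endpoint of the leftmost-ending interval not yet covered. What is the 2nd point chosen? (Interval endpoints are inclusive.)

8

By right end: [3,4]  [5,8]  [7,9]  [9,10]  [5,11]  [6,12]  [7,13]  [13,15]  [17,18]
[3,4] uncovered → point at 4; [5,8] uncovered → point at 8; [9,10] uncovered → point at 10; [13,15] uncovered → point at 15; [17,18] uncovered → point at 18.
Points: 4, 8, 10, 15, 18 (5 total).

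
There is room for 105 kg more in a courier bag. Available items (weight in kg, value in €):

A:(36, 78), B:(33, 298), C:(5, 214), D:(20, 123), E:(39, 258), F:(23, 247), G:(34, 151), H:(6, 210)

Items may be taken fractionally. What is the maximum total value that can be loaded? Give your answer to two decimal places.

Sort by value per unit weight and fill in that order.
Ratios (sorted): C 42.80, H 35.00, F 10.74, B 9.03, E 6.62, D 6.15, G 4.44, A 2.17
take C (5 @ 214); take H (6 @ 210); take F (23 @ 247); take B (33 @ 298); take 38/39 of E → 251.38. Capacity used 105/105.
Total value = 1220.38

1220.38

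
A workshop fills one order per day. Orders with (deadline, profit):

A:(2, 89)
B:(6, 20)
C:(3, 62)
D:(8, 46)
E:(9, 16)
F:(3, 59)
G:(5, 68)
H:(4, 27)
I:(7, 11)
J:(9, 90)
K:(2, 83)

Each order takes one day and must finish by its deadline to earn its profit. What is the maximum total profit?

Sort by profit descending; place each in the latest free slot ≤ its deadline.
Profit order: J=90 A=89 K=83 G=68 C=62 F=59 D=46 H=27 B=20 E=16 I=11
Assign: J→slot 9, A→slot 2, K→slot 1, G→slot 5, C→slot 3, F skipped, D→slot 8, H→slot 4, B→slot 6, E→slot 7, I skipped.
Slots: [1:K] [2:A] [3:C] [4:H] [5:G] [6:B] [7:E] [8:D] [9:J]
Profit = 83 + 89 + 62 + 27 + 68 + 20 + 16 + 46 + 90 = 501

501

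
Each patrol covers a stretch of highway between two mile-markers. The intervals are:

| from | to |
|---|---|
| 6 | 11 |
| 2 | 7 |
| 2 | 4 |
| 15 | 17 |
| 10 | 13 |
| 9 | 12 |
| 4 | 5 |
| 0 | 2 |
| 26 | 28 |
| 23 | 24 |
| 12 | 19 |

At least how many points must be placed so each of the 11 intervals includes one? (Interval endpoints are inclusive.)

Process intervals by earliest right end; each time one isn't hit yet, stab at its right endpoint.
Sorted: [0,2] [2,4] [4,5] [2,7] [6,11] [9,12] [10,13] [15,17] [12,19] [23,24] [26,28]
{[0,2],[2,4]} hit by 2; {[4,5],[2,7]} hit by 5; {[6,11],[9,12],[10,13]} hit by 11; {[15,17],[12,19]} hit by 17; {[23,24]} hit by 24; {[26,28]} hit by 28.
Points: 2, 5, 11, 17, 24, 28 (6 total).

6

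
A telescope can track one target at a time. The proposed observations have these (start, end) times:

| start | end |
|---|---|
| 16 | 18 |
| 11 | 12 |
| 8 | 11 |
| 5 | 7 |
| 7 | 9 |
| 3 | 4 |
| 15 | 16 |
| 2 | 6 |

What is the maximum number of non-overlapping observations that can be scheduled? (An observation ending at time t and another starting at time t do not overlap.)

Order by finish time; keep every interval that doesn't clash with the previous kept one.
Sorted by end: (3,4)  (2,6)  (5,7)  (7,9)  (8,11)  (11,12)  (15,16)  (16,18)
take (3,4); skip (2,6); take (5,7); take (7,9); skip (8,11); take (11,12); take (15,16); take (16,18).
Selected 6 observations.

6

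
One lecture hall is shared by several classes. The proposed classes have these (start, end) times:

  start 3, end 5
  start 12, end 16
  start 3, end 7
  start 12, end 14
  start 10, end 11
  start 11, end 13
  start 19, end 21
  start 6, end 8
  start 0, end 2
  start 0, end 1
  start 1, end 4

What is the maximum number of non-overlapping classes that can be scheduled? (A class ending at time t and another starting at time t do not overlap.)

Greedy by earliest finish: after sorting by end time, pick each interval compatible with the last pick.
Sorted by end: (0,1)  (0,2)  (1,4)  (3,5)  (3,7)  (6,8)  (10,11)  (11,13)  (12,14)  (12,16)  (19,21)
take (0,1); skip (0,2); take (1,4); take (6,8); take (10,11); take (11,13); skip (12,16); take (19,21).
Selected 6 classes.

6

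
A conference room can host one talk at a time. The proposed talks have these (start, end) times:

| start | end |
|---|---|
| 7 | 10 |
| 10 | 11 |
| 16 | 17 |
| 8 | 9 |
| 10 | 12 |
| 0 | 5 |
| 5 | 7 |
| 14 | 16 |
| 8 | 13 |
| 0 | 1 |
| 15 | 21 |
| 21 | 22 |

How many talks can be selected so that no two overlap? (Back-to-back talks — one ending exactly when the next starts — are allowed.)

7

Greedy by earliest finish: after sorting by end time, pick each interval compatible with the last pick.
Sorted by end: (0,1)  (0,5)  (5,7)  (8,9)  (7,10)  (10,11)  (10,12)  (8,13)  (14,16)  (16,17)  (15,21)  (21,22)
take (0,1); skip (0,5); take (5,7); take (8,9); take (10,11); skip (10,12); take (14,16); take (16,17); take (21,22).
Selected 7 talks.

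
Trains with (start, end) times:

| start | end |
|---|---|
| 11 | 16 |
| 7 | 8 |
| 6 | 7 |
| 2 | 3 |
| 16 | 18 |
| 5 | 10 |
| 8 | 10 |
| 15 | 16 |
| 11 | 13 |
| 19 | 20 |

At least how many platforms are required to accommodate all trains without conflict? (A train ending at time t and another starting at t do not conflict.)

starts: [2, 5, 6, 7, 8, 11, 11, 15, 16, 19]
ends:   [3, 7, 8, 10, 10, 13, 16, 16, 18, 20]
s2→1 e3→0 s5→1 s6→2  — peak 2.

2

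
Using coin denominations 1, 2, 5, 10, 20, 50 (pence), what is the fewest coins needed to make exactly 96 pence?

96 − 1×50→46 − 2×20→6 − 1×5→1 − 1×1→0
Total coins = 1 + 2 + 1 + 1 = 5

5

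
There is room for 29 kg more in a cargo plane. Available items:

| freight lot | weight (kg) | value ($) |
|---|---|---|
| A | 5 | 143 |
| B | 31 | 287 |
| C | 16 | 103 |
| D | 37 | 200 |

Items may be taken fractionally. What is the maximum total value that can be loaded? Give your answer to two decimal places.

365.19

Ratios (sorted): A 28.60, B 9.26, C 6.44, D 5.41
take A (5 @ 143); take 24/31 of B → 222.19. Capacity used 29/29.
Total value = 365.19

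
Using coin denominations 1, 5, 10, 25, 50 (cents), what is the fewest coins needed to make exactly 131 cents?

Greedy: take as many of the largest coin as possible, then repeat with the remainder.
131 − 2×50→31 − 1×25→6 − 1×5→1 − 1×1→0
Total coins = 2 + 1 + 1 + 1 = 5

5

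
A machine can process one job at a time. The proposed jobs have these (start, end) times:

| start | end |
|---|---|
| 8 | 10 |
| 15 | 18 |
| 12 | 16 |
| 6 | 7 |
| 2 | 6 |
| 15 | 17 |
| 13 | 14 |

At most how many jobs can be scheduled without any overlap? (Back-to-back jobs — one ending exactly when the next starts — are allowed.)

5

By end time: (2,6), (6,7), (8,10), (13,14), (12,16), (15,17), (15,18).
Pick (2,6); next start ≥ 6 → (6,7); next start ≥ 7 → (8,10); next start ≥ 10 → (13,14); next start ≥ 14 → (15,17).
Selected 5 jobs.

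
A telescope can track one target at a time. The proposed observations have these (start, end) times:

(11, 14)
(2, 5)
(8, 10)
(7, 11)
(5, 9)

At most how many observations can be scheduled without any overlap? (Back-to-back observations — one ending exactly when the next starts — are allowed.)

Sorted by end: (2,5)  (5,9)  (8,10)  (7,11)  (11,14)
take (2,5); take (5,9); take (11,14).
Selected 3 observations.

3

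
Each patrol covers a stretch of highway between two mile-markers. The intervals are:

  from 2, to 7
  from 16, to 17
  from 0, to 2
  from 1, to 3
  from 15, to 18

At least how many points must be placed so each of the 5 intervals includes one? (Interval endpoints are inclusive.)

2

Sort by right endpoint; whenever an interval is uncovered, place a point at its right end.
By right end: [0,2]  [1,3]  [2,7]  [16,17]  [15,18]
[0,2] uncovered → point at 2; [16,17] uncovered → point at 17.
Points: 2, 17 (2 total).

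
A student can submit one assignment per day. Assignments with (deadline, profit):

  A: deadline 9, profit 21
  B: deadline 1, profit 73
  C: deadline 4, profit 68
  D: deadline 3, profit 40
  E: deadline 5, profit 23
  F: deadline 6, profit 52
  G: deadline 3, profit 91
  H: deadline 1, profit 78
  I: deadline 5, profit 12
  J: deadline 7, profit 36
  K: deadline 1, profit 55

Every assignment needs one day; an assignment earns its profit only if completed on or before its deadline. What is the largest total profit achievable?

409

Profit order: G=91 H=78 B=73 C=68 K=55 F=52 D=40 J=36 E=23 A=21 I=12
Assign: G→slot 3, H→slot 1, B skipped, C→slot 4, K skipped, F→slot 6, D→slot 2, J→slot 7, E→slot 5, A→slot 9, I skipped.
Slots: [1:H] [2:D] [3:G] [4:C] [5:E] [6:F] [7:J] [9:A]
Profit = 78 + 40 + 91 + 68 + 23 + 52 + 36 + 21 = 409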